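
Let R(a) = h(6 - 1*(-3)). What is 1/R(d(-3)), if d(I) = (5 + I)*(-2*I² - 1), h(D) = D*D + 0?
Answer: 1/81 ≈ 0.012346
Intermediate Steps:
h(D) = D² (h(D) = D² + 0 = D²)
d(I) = (-1 - 2*I²)*(5 + I) (d(I) = (5 + I)*(-1 - 2*I²) = (-1 - 2*I²)*(5 + I))
R(a) = 81 (R(a) = (6 - 1*(-3))² = (6 + 3)² = 9² = 81)
1/R(d(-3)) = 1/81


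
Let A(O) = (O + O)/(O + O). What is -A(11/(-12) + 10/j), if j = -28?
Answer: -1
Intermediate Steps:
A(O) = 1 (A(O) = (2*O)/((2*O)) = (2*O)*(1/(2*O)) = 1)
-A(11/(-12) + 10/j) = -1*1 = -1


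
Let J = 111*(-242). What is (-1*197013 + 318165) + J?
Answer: 94290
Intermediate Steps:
J = -26862
(-1*197013 + 318165) + J = (-1*197013 + 318165) - 26862 = (-197013 + 318165) - 26862 = 121152 - 26862 = 94290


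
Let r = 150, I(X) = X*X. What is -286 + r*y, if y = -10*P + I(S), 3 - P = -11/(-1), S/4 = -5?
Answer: 71714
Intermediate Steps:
S = -20 (S = 4*(-5) = -20)
I(X) = X²
P = -8 (P = 3 - (-11)/(-1) = 3 - (-11)*(-1) = 3 - 1*11 = 3 - 11 = -8)
y = 480 (y = -10*(-8) + (-20)² = 80 + 400 = 480)
-286 + r*y = -286 + 150*480 = -286 + 72000 = 71714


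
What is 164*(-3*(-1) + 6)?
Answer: 1476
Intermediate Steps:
164*(-3*(-1) + 6) = 164*(3 + 6) = 164*9 = 1476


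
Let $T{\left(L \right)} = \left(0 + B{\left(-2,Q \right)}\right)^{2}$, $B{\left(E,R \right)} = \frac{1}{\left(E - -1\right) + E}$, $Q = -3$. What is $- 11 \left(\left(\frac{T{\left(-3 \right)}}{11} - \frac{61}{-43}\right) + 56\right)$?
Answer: $- \frac{244474}{387} \approx -631.72$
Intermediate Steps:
$B{\left(E,R \right)} = \frac{1}{1 + 2 E}$ ($B{\left(E,R \right)} = \frac{1}{\left(E + 1\right) + E} = \frac{1}{\left(1 + E\right) + E} = \frac{1}{1 + 2 E}$)
$T{\left(L \right)} = \frac{1}{9}$ ($T{\left(L \right)} = \left(0 + \frac{1}{1 + 2 \left(-2\right)}\right)^{2} = \left(0 + \frac{1}{1 - 4}\right)^{2} = \left(0 + \frac{1}{-3}\right)^{2} = \left(0 - \frac{1}{3}\right)^{2} = \left(- \frac{1}{3}\right)^{2} = \frac{1}{9}$)
$- 11 \left(\left(\frac{T{\left(-3 \right)}}{11} - \frac{61}{-43}\right) + 56\right) = - 11 \left(\left(\frac{1}{9 \cdot 11} - \frac{61}{-43}\right) + 56\right) = - 11 \left(\left(\frac{1}{9} \cdot \frac{1}{11} - - \frac{61}{43}\right) + 56\right) = - 11 \left(\left(\frac{1}{99} + \frac{61}{43}\right) + 56\right) = - 11 \left(\frac{6082}{4257} + 56\right) = \left(-11\right) \frac{244474}{4257} = - \frac{244474}{387}$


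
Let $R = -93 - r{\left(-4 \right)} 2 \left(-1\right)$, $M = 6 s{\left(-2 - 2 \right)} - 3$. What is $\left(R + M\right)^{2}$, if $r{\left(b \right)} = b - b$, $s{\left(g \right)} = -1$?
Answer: $10404$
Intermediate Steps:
$M = -9$ ($M = 6 \left(-1\right) - 3 = -6 - 3 = -9$)
$r{\left(b \right)} = 0$
$R = -93$ ($R = -93 - 0 \cdot 2 \left(-1\right) = -93 - 0 \left(-1\right) = -93 - 0 = -93 + 0 = -93$)
$\left(R + M\right)^{2} = \left(-93 - 9\right)^{2} = \left(-102\right)^{2} = 10404$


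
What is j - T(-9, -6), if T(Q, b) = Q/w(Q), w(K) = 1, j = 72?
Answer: 81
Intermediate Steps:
T(Q, b) = Q (T(Q, b) = Q/1 = Q*1 = Q)
j - T(-9, -6) = 72 - 1*(-9) = 72 + 9 = 81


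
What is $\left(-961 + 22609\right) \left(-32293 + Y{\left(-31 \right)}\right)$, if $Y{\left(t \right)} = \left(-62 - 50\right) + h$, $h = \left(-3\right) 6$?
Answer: $-701893104$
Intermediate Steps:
$h = -18$
$Y{\left(t \right)} = -130$ ($Y{\left(t \right)} = \left(-62 - 50\right) - 18 = -112 - 18 = -130$)
$\left(-961 + 22609\right) \left(-32293 + Y{\left(-31 \right)}\right) = \left(-961 + 22609\right) \left(-32293 - 130\right) = 21648 \left(-32423\right) = -701893104$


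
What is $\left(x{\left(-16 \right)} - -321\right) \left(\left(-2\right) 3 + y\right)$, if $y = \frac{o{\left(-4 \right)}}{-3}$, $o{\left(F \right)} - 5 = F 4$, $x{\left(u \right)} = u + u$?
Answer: $- \frac{2023}{3} \approx -674.33$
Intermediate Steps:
$x{\left(u \right)} = 2 u$
$o{\left(F \right)} = 5 + 4 F$ ($o{\left(F \right)} = 5 + F 4 = 5 + 4 F$)
$y = \frac{11}{3}$ ($y = \frac{5 + 4 \left(-4\right)}{-3} = \left(5 - 16\right) \left(- \frac{1}{3}\right) = \left(-11\right) \left(- \frac{1}{3}\right) = \frac{11}{3} \approx 3.6667$)
$\left(x{\left(-16 \right)} - -321\right) \left(\left(-2\right) 3 + y\right) = \left(2 \left(-16\right) - -321\right) \left(\left(-2\right) 3 + \frac{11}{3}\right) = \left(-32 + 321\right) \left(-6 + \frac{11}{3}\right) = 289 \left(- \frac{7}{3}\right) = - \frac{2023}{3}$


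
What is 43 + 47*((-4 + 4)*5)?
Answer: 43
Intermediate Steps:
43 + 47*((-4 + 4)*5) = 43 + 47*(0*5) = 43 + 47*0 = 43 + 0 = 43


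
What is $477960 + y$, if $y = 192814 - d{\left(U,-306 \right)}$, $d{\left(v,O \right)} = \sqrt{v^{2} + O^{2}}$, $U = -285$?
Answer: $670774 - 3 \sqrt{19429} \approx 6.7036 \cdot 10^{5}$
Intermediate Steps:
$d{\left(v,O \right)} = \sqrt{O^{2} + v^{2}}$
$y = 192814 - 3 \sqrt{19429}$ ($y = 192814 - \sqrt{\left(-306\right)^{2} + \left(-285\right)^{2}} = 192814 - \sqrt{93636 + 81225} = 192814 - \sqrt{174861} = 192814 - 3 \sqrt{19429} \approx 1.924 \cdot 10^{5}$)
$477960 + y = 477960 + \left(192814 - 3 \sqrt{19429}\right) = 670774 - 3 \sqrt{19429}$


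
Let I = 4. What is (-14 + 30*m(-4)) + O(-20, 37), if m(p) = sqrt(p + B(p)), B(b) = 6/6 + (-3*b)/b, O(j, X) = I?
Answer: -10 + 30*I*sqrt(6) ≈ -10.0 + 73.485*I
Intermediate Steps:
O(j, X) = 4
B(b) = -2 (B(b) = 6*(1/6) - 3 = 1 - 3 = -2)
m(p) = sqrt(-2 + p) (m(p) = sqrt(p - 2) = sqrt(-2 + p))
(-14 + 30*m(-4)) + O(-20, 37) = (-14 + 30*sqrt(-2 - 4)) + 4 = (-14 + 30*sqrt(-6)) + 4 = (-14 + 30*(I*sqrt(6))) + 4 = (-14 + 30*I*sqrt(6)) + 4 = -10 + 30*I*sqrt(6)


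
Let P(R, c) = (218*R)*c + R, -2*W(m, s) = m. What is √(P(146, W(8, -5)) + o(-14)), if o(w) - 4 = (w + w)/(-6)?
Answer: 4*I*√71526/3 ≈ 356.59*I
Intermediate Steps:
W(m, s) = -m/2
P(R, c) = R + 218*R*c (P(R, c) = 218*R*c + R = R + 218*R*c)
o(w) = 4 - w/3 (o(w) = 4 + (w + w)/(-6) = 4 + (2*w)*(-⅙) = 4 - w/3)
√(P(146, W(8, -5)) + o(-14)) = √(146*(1 + 218*(-½*8)) + (4 - ⅓*(-14))) = √(146*(1 + 218*(-4)) + (4 + 14/3)) = √(146*(1 - 872) + 26/3) = √(146*(-871) + 26/3) = √(-127166 + 26/3) = √(-381472/3) = 4*I*√71526/3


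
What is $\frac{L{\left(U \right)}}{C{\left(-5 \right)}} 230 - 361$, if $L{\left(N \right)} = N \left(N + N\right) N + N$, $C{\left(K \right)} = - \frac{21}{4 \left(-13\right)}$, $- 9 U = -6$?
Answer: $\frac{201953}{567} \approx 356.18$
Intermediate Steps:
$U = \frac{2}{3}$ ($U = \left(- \frac{1}{9}\right) \left(-6\right) = \frac{2}{3} \approx 0.66667$)
$C{\left(K \right)} = \frac{21}{52}$ ($C{\left(K \right)} = - \frac{21}{-52} = \left(-21\right) \left(- \frac{1}{52}\right) = \frac{21}{52}$)
$L{\left(N \right)} = N + 2 N^{3}$ ($L{\left(N \right)} = N 2 N N + N = 2 N^{2} N + N = 2 N^{3} + N = N + 2 N^{3}$)
$\frac{L{\left(U \right)}}{C{\left(-5 \right)}} 230 - 361 = \frac{\frac{2}{3} + 2 \left(\frac{2}{3}\right)^{3}}{\frac{21}{52}} \cdot 230 - 361 = \left(\frac{2}{3} + 2 \cdot \frac{8}{27}\right) \frac{52}{21} \cdot 230 - 361 = \left(\frac{2}{3} + \frac{16}{27}\right) \frac{52}{21} \cdot 230 - 361 = \frac{34}{27} \cdot \frac{52}{21} \cdot 230 - 361 = \frac{1768}{567} \cdot 230 - 361 = \frac{406640}{567} - 361 = \frac{201953}{567}$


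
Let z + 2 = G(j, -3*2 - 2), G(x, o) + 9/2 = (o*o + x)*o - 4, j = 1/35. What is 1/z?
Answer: -70/36591 ≈ -0.0019130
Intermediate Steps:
j = 1/35 ≈ 0.028571
G(x, o) = -17/2 + o*(x + o²) (G(x, o) = -9/2 + ((o*o + x)*o - 4) = -9/2 + ((o² + x)*o - 4) = -9/2 + ((x + o²)*o - 4) = -9/2 + (o*(x + o²) - 4) = -9/2 + (-4 + o*(x + o²)) = -17/2 + o*(x + o²))
z = -36591/70 (z = -2 + (-17/2 + (-3*2 - 2)³ + (-3*2 - 2)*(1/35)) = -2 + (-17/2 + (-6 - 2)³ + (-6 - 2)*(1/35)) = -2 + (-17/2 + (-8)³ - 8*1/35) = -2 + (-17/2 - 512 - 8/35) = -2 - 36451/70 = -36591/70 ≈ -522.73)
1/z = 1/(-36591/70) = -70/36591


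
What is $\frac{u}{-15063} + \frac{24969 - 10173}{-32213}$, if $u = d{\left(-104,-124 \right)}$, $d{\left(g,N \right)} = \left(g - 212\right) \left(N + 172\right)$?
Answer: $\frac{88578212}{161741473} \approx 0.54765$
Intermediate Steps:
$d{\left(g,N \right)} = \left(-212 + g\right) \left(172 + N\right)$
$u = -15168$ ($u = -36464 - -26288 + 172 \left(-104\right) - -12896 = -36464 + 26288 - 17888 + 12896 = -15168$)
$\frac{u}{-15063} + \frac{24969 - 10173}{-32213} = - \frac{15168}{-15063} + \frac{24969 - 10173}{-32213} = \left(-15168\right) \left(- \frac{1}{15063}\right) + 14796 \left(- \frac{1}{32213}\right) = \frac{5056}{5021} - \frac{14796}{32213} = \frac{88578212}{161741473}$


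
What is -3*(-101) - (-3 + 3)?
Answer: 303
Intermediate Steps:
-3*(-101) - (-3 + 3) = 303 - 1*0 = 303 + 0 = 303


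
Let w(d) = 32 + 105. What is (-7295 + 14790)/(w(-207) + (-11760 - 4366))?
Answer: -7495/15989 ≈ -0.46876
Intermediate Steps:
w(d) = 137
(-7295 + 14790)/(w(-207) + (-11760 - 4366)) = (-7295 + 14790)/(137 + (-11760 - 4366)) = 7495/(137 - 16126) = 7495/(-15989) = 7495*(-1/15989) = -7495/15989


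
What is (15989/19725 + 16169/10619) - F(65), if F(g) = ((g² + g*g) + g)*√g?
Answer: 13208668/5661075 - 8515*√65 ≈ -68648.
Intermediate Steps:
F(g) = √g*(g + 2*g²) (F(g) = ((g² + g²) + g)*√g = (2*g² + g)*√g = (g + 2*g²)*√g = √g*(g + 2*g²))
(15989/19725 + 16169/10619) - F(65) = (15989/19725 + 16169/10619) - 65^(3/2)*(1 + 2*65) = (15989*(1/19725) + 16169*(1/10619)) - 65*√65*(1 + 130) = (15989/19725 + 437/287) - 65*√65*131 = 13208668/5661075 - 8515*√65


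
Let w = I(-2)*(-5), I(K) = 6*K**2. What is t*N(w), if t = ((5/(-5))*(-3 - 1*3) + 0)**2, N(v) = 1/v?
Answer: -3/10 ≈ -0.30000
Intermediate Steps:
w = -120 (w = (6*(-2)**2)*(-5) = (6*4)*(-5) = 24*(-5) = -120)
t = 36 (t = ((5*(-1/5))*(-3 - 3) + 0)**2 = (-1*(-6) + 0)**2 = (6 + 0)**2 = 6**2 = 36)
t*N(w) = 36/(-120) = 36*(-1/120) = -3/10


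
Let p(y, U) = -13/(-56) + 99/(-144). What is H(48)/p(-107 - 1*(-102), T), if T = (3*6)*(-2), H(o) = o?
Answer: -1792/17 ≈ -105.41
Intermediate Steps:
T = -36 (T = 18*(-2) = -36)
p(y, U) = -51/112 (p(y, U) = -13*(-1/56) + 99*(-1/144) = 13/56 - 11/16 = -51/112)
H(48)/p(-107 - 1*(-102), T) = 48/(-51/112) = 48*(-112/51) = -1792/17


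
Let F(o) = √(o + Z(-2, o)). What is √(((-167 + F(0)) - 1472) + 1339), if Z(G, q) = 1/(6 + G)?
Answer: I*√1198/2 ≈ 17.306*I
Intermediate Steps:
F(o) = √(¼ + o) (F(o) = √(o + 1/(6 - 2)) = √(o + 1/4) = √(o + ¼) = √(¼ + o))
√(((-167 + F(0)) - 1472) + 1339) = √(((-167 + √(1 + 4*0)/2) - 1472) + 1339) = √(((-167 + √(1 + 0)/2) - 1472) + 1339) = √(((-167 + √1/2) - 1472) + 1339) = √(((-167 + (½)*1) - 1472) + 1339) = √(((-167 + ½) - 1472) + 1339) = √((-333/2 - 1472) + 1339) = √(-3277/2 + 1339) = √(-599/2) = I*√1198/2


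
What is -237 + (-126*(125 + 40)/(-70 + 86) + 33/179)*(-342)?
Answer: 317965719/716 ≈ 4.4409e+5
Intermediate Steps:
-237 + (-126*(125 + 40)/(-70 + 86) + 33/179)*(-342) = -237 + (-126/(16/165) + 33*(1/179))*(-342) = -237 + (-126/(16*(1/165)) + 33/179)*(-342) = -237 + (-126/16/165 + 33/179)*(-342) = -237 + (-126*165/16 + 33/179)*(-342) = -237 + (-10395/8 + 33/179)*(-342) = -237 - 1860441/1432*(-342) = -237 + 318135411/716 = 317965719/716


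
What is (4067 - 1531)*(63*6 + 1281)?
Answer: 4207224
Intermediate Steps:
(4067 - 1531)*(63*6 + 1281) = 2536*(378 + 1281) = 2536*1659 = 4207224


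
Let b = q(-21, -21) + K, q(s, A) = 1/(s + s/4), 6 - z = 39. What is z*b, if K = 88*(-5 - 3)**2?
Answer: -6504916/35 ≈ -1.8585e+5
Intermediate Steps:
z = -33 (z = 6 - 1*39 = 6 - 39 = -33)
q(s, A) = 4/(5*s) (q(s, A) = 1/(s + s*(1/4)) = 1/(s + s/4) = 1/(5*s/4) = 4/(5*s))
K = 5632 (K = 88*(-8)**2 = 88*64 = 5632)
b = 591356/105 (b = (4/5)/(-21) + 5632 = (4/5)*(-1/21) + 5632 = -4/105 + 5632 = 591356/105 ≈ 5632.0)
z*b = -33*591356/105 = -6504916/35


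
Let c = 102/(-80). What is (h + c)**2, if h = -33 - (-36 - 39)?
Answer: 2653641/1600 ≈ 1658.5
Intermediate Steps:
c = -51/40 (c = 102*(-1/80) = -51/40 ≈ -1.2750)
h = 42 (h = -33 - 1*(-75) = -33 + 75 = 42)
(h + c)**2 = (42 - 51/40)**2 = (1629/40)**2 = 2653641/1600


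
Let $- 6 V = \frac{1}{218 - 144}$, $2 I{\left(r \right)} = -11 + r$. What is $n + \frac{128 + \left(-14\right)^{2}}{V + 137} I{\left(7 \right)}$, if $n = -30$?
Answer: $- \frac{2112522}{60827} \approx -34.73$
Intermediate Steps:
$I{\left(r \right)} = - \frac{11}{2} + \frac{r}{2}$ ($I{\left(r \right)} = \frac{-11 + r}{2} = - \frac{11}{2} + \frac{r}{2}$)
$V = - \frac{1}{444}$ ($V = - \frac{1}{6 \left(218 - 144\right)} = - \frac{1}{6 \cdot 74} = \left(- \frac{1}{6}\right) \frac{1}{74} = - \frac{1}{444} \approx -0.0022523$)
$n + \frac{128 + \left(-14\right)^{2}}{V + 137} I{\left(7 \right)} = -30 + \frac{128 + \left(-14\right)^{2}}{- \frac{1}{444} + 137} \left(- \frac{11}{2} + \frac{1}{2} \cdot 7\right) = -30 + \frac{128 + 196}{\frac{60827}{444}} \left(- \frac{11}{2} + \frac{7}{2}\right) = -30 + 324 \cdot \frac{444}{60827} \left(-2\right) = -30 + \frac{143856}{60827} \left(-2\right) = -30 - \frac{287712}{60827} = - \frac{2112522}{60827}$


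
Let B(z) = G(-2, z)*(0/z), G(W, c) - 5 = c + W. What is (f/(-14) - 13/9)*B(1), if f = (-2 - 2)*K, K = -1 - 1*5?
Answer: 0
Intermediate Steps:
K = -6 (K = -1 - 5 = -6)
f = 24 (f = (-2 - 2)*(-6) = -4*(-6) = 24)
G(W, c) = 5 + W + c (G(W, c) = 5 + (c + W) = 5 + (W + c) = 5 + W + c)
B(z) = 0 (B(z) = (5 - 2 + z)*(0/z) = (3 + z)*0 = 0)
(f/(-14) - 13/9)*B(1) = (24/(-14) - 13/9)*0 = (24*(-1/14) - 13*⅑)*0 = (-12/7 - 13/9)*0 = -199/63*0 = 0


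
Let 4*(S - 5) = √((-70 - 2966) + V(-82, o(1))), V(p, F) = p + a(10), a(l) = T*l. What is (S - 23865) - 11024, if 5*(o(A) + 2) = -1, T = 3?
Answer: -34884 + I*√193 ≈ -34884.0 + 13.892*I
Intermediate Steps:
o(A) = -11/5 (o(A) = -2 + (⅕)*(-1) = -2 - ⅕ = -11/5)
a(l) = 3*l
V(p, F) = 30 + p (V(p, F) = p + 3*10 = p + 30 = 30 + p)
S = 5 + I*√193 (S = 5 + √((-70 - 2966) + (30 - 82))/4 = 5 + √(-3036 - 52)/4 = 5 + √(-3088)/4 = 5 + (4*I*√193)/4 = 5 + I*√193 ≈ 5.0 + 13.892*I)
(S - 23865) - 11024 = ((5 + I*√193) - 23865) - 11024 = (-23860 + I*√193) - 11024 = -34884 + I*√193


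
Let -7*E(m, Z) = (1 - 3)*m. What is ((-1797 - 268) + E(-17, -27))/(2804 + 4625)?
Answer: -14489/52003 ≈ -0.27862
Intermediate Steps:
E(m, Z) = 2*m/7 (E(m, Z) = -(1 - 3)*m/7 = -(-2)*m/7 = 2*m/7)
((-1797 - 268) + E(-17, -27))/(2804 + 4625) = ((-1797 - 268) + (2/7)*(-17))/(2804 + 4625) = (-2065 - 34/7)/7429 = -14489/7*1/7429 = -14489/52003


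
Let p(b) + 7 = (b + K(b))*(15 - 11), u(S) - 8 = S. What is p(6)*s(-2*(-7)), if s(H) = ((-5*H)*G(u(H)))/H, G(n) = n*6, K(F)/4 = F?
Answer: -74580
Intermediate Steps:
K(F) = 4*F
u(S) = 8 + S
G(n) = 6*n
p(b) = -7 + 20*b (p(b) = -7 + (b + 4*b)*(15 - 11) = -7 + (5*b)*4 = -7 + 20*b)
s(H) = -240 - 30*H (s(H) = ((-5*H)*(6*(8 + H)))/H = ((-5*H)*(48 + 6*H))/H = (-5*H*(48 + 6*H))/H = -240 - 30*H)
p(6)*s(-2*(-7)) = (-7 + 20*6)*(-240 - (-60)*(-7)) = (-7 + 120)*(-240 - 30*14) = 113*(-240 - 420) = 113*(-660) = -74580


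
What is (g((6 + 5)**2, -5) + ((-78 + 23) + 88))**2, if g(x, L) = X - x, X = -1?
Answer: 7921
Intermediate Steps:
g(x, L) = -1 - x
(g((6 + 5)**2, -5) + ((-78 + 23) + 88))**2 = ((-1 - (6 + 5)**2) + ((-78 + 23) + 88))**2 = ((-1 - 1*11**2) + (-55 + 88))**2 = ((-1 - 1*121) + 33)**2 = ((-1 - 121) + 33)**2 = (-122 + 33)**2 = (-89)**2 = 7921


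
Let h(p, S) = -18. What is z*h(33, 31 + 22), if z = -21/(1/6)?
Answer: 2268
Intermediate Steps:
z = -126 (z = -21/1/6 = -21*6 = -126)
z*h(33, 31 + 22) = -126*(-18) = 2268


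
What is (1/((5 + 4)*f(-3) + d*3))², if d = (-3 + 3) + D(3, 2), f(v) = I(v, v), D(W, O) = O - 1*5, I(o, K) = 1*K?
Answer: 1/1296 ≈ 0.00077160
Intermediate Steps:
I(o, K) = K
D(W, O) = -5 + O (D(W, O) = O - 5 = -5 + O)
f(v) = v
d = -3 (d = (-3 + 3) + (-5 + 2) = 0 - 3 = -3)
(1/((5 + 4)*f(-3) + d*3))² = (1/((5 + 4)*(-3) - 3*3))² = (1/(9*(-3) - 9))² = (1/(-27 - 9))² = (1/(-36))² = (-1/36)² = 1/1296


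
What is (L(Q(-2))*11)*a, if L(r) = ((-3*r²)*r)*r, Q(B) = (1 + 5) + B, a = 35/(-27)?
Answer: 98560/9 ≈ 10951.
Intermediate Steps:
a = -35/27 (a = 35*(-1/27) = -35/27 ≈ -1.2963)
Q(B) = 6 + B
L(r) = -3*r⁴ (L(r) = (-3*r³)*r = -3*r⁴)
(L(Q(-2))*11)*a = (-3*(6 - 2)⁴*11)*(-35/27) = (-3*4⁴*11)*(-35/27) = (-3*256*11)*(-35/27) = -768*11*(-35/27) = -8448*(-35/27) = 98560/9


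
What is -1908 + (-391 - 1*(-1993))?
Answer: -306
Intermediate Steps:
-1908 + (-391 - 1*(-1993)) = -1908 + (-391 + 1993) = -1908 + 1602 = -306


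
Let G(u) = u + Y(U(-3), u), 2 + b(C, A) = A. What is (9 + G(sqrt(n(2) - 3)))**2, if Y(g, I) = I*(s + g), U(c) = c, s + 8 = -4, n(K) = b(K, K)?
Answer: (9 - 14*I*sqrt(3))**2 ≈ -507.0 - 436.48*I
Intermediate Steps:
b(C, A) = -2 + A
n(K) = -2 + K
s = -12 (s = -8 - 4 = -12)
Y(g, I) = I*(-12 + g)
G(u) = -14*u (G(u) = u + u*(-12 - 3) = u + u*(-15) = u - 15*u = -14*u)
(9 + G(sqrt(n(2) - 3)))**2 = (9 - 14*sqrt((-2 + 2) - 3))**2 = (9 - 14*sqrt(0 - 3))**2 = (9 - 14*I*sqrt(3))**2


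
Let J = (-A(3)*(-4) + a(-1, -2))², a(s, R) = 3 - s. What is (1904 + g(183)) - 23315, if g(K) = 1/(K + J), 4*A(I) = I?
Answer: -4967351/232 ≈ -21411.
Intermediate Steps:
A(I) = I/4
J = 49 (J = (-3/4*(-4) + (3 - 1*(-1)))² = (-1*¾*(-4) + (3 + 1))² = (-¾*(-4) + 4)² = (3 + 4)² = 7² = 49)
g(K) = 1/(49 + K) (g(K) = 1/(K + 49) = 1/(49 + K))
(1904 + g(183)) - 23315 = (1904 + 1/(49 + 183)) - 23315 = (1904 + 1/232) - 23315 = 441729/232 - 23315 = -4967351/232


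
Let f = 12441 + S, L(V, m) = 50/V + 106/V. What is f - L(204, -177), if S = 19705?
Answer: 546469/17 ≈ 32145.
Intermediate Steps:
L(V, m) = 156/V
f = 32146 (f = 12441 + 19705 = 32146)
f - L(204, -177) = 32146 - 156/204 = 32146 - 1*13/17 = 32146 - 13/17 = 546469/17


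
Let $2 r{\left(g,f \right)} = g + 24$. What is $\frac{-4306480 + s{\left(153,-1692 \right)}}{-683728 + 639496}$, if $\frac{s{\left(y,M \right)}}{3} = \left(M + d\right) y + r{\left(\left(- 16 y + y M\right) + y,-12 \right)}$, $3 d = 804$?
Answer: $\frac{10703633}{88464} \approx 120.99$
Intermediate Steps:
$d = 268$ ($d = \frac{1}{3} \cdot 804 = 268$)
$r{\left(g,f \right)} = 12 + \frac{g}{2}$ ($r{\left(g,f \right)} = \frac{g + 24}{2} = \frac{24 + g}{2} = 12 + \frac{g}{2}$)
$s{\left(y,M \right)} = 36 - \frac{45 y}{2} + 3 y \left(268 + M\right) + \frac{3 M y}{2}$ ($s{\left(y,M \right)} = 3 \left(\left(M + 268\right) y + \left(12 + \frac{\left(- 16 y + y M\right) + y}{2}\right)\right) = 3 \left(\left(268 + M\right) y + \left(12 + \frac{\left(- 16 y + M y\right) + y}{2}\right)\right) = 3 \left(y \left(268 + M\right) + \left(12 + \frac{- 15 y + M y}{2}\right)\right) = 3 \left(y \left(268 + M\right) + \left(12 + \left(- \frac{15 y}{2} + \frac{M y}{2}\right)\right)\right) = 3 \left(y \left(268 + M\right) + \left(12 - \frac{15 y}{2} + \frac{M y}{2}\right)\right) = 3 \left(12 - \frac{15 y}{2} + y \left(268 + M\right) + \frac{M y}{2}\right) = 36 - \frac{45 y}{2} + 3 y \left(268 + M\right) + \frac{3 M y}{2}$)
$\frac{-4306480 + s{\left(153,-1692 \right)}}{-683728 + 639496} = \frac{-4306480 + \left(36 + \frac{1563}{2} \cdot 153 + \frac{9}{2} \left(-1692\right) 153\right)}{-683728 + 639496} = \frac{-4306480 + \left(36 + \frac{239139}{2} - 1164942\right)}{-44232} = \left(-4306480 - \frac{2090673}{2}\right) \left(- \frac{1}{44232}\right) = \left(- \frac{10703633}{2}\right) \left(- \frac{1}{44232}\right) = \frac{10703633}{88464}$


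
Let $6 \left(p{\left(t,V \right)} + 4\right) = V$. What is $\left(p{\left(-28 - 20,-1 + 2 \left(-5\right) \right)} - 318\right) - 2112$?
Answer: $- \frac{14615}{6} \approx -2435.8$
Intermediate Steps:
$p{\left(t,V \right)} = -4 + \frac{V}{6}$
$\left(p{\left(-28 - 20,-1 + 2 \left(-5\right) \right)} - 318\right) - 2112 = \left(\left(-4 + \frac{-1 + 2 \left(-5\right)}{6}\right) - 318\right) - 2112 = \left(\left(-4 + \frac{-1 - 10}{6}\right) - 318\right) - 2112 = \left(\left(-4 + \frac{1}{6} \left(-11\right)\right) - 318\right) - 2112 = \left(\left(-4 - \frac{11}{6}\right) - 318\right) - 2112 = \left(- \frac{35}{6} - 318\right) - 2112 = - \frac{1943}{6} - 2112 = - \frac{14615}{6}$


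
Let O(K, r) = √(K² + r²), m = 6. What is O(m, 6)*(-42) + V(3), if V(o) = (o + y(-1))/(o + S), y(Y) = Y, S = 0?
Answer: ⅔ - 252*√2 ≈ -355.72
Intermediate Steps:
V(o) = (-1 + o)/o (V(o) = (o - 1)/(o + 0) = (-1 + o)/o)
O(m, 6)*(-42) + V(3) = √(6² + 6²)*(-42) + (-1 + 3)/3 = √(36 + 36)*(-42) + (⅓)*2 = √72*(-42) + ⅔ = (6*√2)*(-42) + ⅔ = -252*√2 + ⅔ = ⅔ - 252*√2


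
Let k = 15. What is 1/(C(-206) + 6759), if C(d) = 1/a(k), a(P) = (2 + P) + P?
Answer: 32/216289 ≈ 0.00014795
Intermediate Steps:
a(P) = 2 + 2*P
C(d) = 1/32 (C(d) = 1/(2 + 2*15) = 1/(2 + 30) = 1/32)
1/(C(-206) + 6759) = 1/(1/32 + 6759) = 1/(216289/32) = 32/216289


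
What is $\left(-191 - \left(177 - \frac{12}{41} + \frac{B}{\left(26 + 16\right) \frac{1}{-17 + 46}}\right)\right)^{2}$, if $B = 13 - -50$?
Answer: $\frac{1136970961}{6724} \approx 1.6909 \cdot 10^{5}$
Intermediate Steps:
$B = 63$ ($B = 13 + 50 = 63$)
$\left(-191 - \left(177 - \frac{12}{41} + \frac{B}{\left(26 + 16\right) \frac{1}{-17 + 46}}\right)\right)^{2} = \left(-191 - \left(177 - \frac{12}{41} + 63 \frac{-17 + 46}{26 + 16}\right)\right)^{2} = \left(-191 - \left(177 - \frac{12}{41} + \frac{87}{2}\right)\right)^{2} = \left(-191 - \left(\frac{7245}{41} + \frac{87}{2}\right)\right)^{2} = \left(-191 - \frac{18057}{82}\right)^{2} = \left(- \frac{33719}{82}\right)^{2} = \frac{1136970961}{6724}$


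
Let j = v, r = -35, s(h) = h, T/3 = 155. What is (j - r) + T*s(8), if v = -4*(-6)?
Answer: 3779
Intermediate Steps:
T = 465 (T = 3*155 = 465)
v = 24
j = 24
(j - r) + T*s(8) = (24 - 1*(-35)) + 465*8 = (24 + 35) + 3720 = 59 + 3720 = 3779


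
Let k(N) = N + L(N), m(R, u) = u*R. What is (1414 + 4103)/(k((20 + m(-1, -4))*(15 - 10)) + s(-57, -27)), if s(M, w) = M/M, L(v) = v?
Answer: 5517/241 ≈ 22.892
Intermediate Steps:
s(M, w) = 1
m(R, u) = R*u
k(N) = 2*N (k(N) = N + N = 2*N)
(1414 + 4103)/(k((20 + m(-1, -4))*(15 - 10)) + s(-57, -27)) = (1414 + 4103)/(2*((20 - 1*(-4))*(15 - 10)) + 1) = 5517/(2*((20 + 4)*5) + 1) = 5517/(2*(24*5) + 1) = 5517/(2*120 + 1) = 5517/(240 + 1) = 5517/241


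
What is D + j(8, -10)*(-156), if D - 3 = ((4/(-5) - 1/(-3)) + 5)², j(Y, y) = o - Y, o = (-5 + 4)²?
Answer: 250999/225 ≈ 1115.6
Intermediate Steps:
o = 1 (o = (-1)² = 1)
j(Y, y) = 1 - Y
D = 5299/225 (D = 3 + ((4/(-5) - 1/(-3)) + 5)² = 3 + ((4*(-⅕) - 1*(-⅓)) + 5)² = 3 + ((-⅘ + ⅓) + 5)² = 3 + (-7/15 + 5)² = 3 + (68/15)² = 3 + 4624/225 = 5299/225 ≈ 23.551)
D + j(8, -10)*(-156) = 5299/225 + (1 - 1*8)*(-156) = 5299/225 + (1 - 8)*(-156) = 5299/225 - 7*(-156) = 5299/225 + 1092 = 250999/225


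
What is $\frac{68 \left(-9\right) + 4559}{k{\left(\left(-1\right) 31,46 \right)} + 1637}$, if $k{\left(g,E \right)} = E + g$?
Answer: $\frac{3947}{1652} \approx 2.3892$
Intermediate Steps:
$\frac{68 \left(-9\right) + 4559}{k{\left(\left(-1\right) 31,46 \right)} + 1637} = \frac{68 \left(-9\right) + 4559}{\left(46 - 31\right) + 1637} = \frac{-612 + 4559}{\left(46 - 31\right) + 1637} = \frac{3947}{15 + 1637} = \frac{3947}{1652}$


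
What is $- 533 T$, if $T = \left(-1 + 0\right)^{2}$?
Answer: $-533$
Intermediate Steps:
$T = 1$ ($T = \left(-1\right)^{2} = 1$)
$- 533 T = \left(-533\right) 1 = -533$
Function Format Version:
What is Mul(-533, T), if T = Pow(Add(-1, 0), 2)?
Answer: -533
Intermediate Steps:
T = 1 (T = Pow(-1, 2) = 1)
Mul(-533, T) = Mul(-533, 1) = -533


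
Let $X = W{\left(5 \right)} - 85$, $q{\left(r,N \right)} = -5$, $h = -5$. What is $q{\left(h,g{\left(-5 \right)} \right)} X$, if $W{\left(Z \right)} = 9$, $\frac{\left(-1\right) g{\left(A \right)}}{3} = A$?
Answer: $380$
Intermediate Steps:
$g{\left(A \right)} = - 3 A$
$X = -76$ ($X = 9 - 85 = -76$)
$q{\left(h,g{\left(-5 \right)} \right)} X = \left(-5\right) \left(-76\right) = 380$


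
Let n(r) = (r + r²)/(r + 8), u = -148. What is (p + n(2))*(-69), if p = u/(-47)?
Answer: -60789/235 ≈ -258.68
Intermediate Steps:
n(r) = (r + r²)/(8 + r)
p = 148/47 (p = -148/(-47) = -148*(-1/47) = 148/47 ≈ 3.1489)
(p + n(2))*(-69) = (148/47 + 2*(1 + 2)/(8 + 2))*(-69) = (148/47 + 2*3/10)*(-69) = (148/47 + 2*(⅒)*3)*(-69) = (148/47 + ⅗)*(-69) = (881/235)*(-69) = -60789/235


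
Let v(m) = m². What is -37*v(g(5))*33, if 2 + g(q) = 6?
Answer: -19536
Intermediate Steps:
g(q) = 4 (g(q) = -2 + 6 = 4)
-37*v(g(5))*33 = -37*4²*33 = -37*16*33 = -592*33 = -19536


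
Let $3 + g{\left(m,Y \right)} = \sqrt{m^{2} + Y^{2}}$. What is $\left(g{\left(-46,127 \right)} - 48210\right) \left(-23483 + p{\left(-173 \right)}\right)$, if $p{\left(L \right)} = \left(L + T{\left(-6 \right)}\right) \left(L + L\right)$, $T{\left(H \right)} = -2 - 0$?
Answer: $-1787111271 + 37067 \sqrt{18245} \approx -1.7821 \cdot 10^{9}$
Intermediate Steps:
$T{\left(H \right)} = -2$ ($T{\left(H \right)} = -2 + 0 = -2$)
$p{\left(L \right)} = 2 L \left(-2 + L\right)$ ($p{\left(L \right)} = \left(L - 2\right) \left(L + L\right) = \left(-2 + L\right) 2 L = 2 L \left(-2 + L\right)$)
$g{\left(m,Y \right)} = -3 + \sqrt{Y^{2} + m^{2}}$ ($g{\left(m,Y \right)} = -3 + \sqrt{m^{2} + Y^{2}} = -3 + \sqrt{Y^{2} + m^{2}}$)
$\left(g{\left(-46,127 \right)} - 48210\right) \left(-23483 + p{\left(-173 \right)}\right) = \left(\left(-3 + \sqrt{127^{2} + \left(-46\right)^{2}}\right) - 48210\right) \left(-23483 + 2 \left(-173\right) \left(-2 - 173\right)\right) = \left(\left(-3 + \sqrt{16129 + 2116}\right) - 48210\right) \left(-23483 + 2 \left(-173\right) \left(-175\right)\right) = \left(\left(-3 + \sqrt{18245}\right) - 48210\right) \left(-23483 + 60550\right) = \left(-48213 + \sqrt{18245}\right) 37067 = -1787111271 + 37067 \sqrt{18245}$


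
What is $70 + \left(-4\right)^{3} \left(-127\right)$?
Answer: $8198$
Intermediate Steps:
$70 + \left(-4\right)^{3} \left(-127\right) = 70 - -8128 = 70 + 8128 = 8198$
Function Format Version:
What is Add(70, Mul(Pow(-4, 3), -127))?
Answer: 8198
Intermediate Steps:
Add(70, Mul(Pow(-4, 3), -127)) = Add(70, Mul(-64, -127)) = Add(70, 8128) = 8198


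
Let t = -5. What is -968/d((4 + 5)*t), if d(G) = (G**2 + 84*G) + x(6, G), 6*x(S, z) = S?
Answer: 484/877 ≈ 0.55188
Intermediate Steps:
x(S, z) = S/6
d(G) = 1 + G**2 + 84*G (d(G) = (G**2 + 84*G) + (1/6)*6 = (G**2 + 84*G) + 1 = 1 + G**2 + 84*G)
-968/d((4 + 5)*t) = -968/(1 + ((4 + 5)*(-5))**2 + 84*((4 + 5)*(-5))) = -968/(1 + (9*(-5))**2 + 84*(9*(-5))) = -968/(1 + (-45)**2 + 84*(-45)) = -968/(1 + 2025 - 3780) = -968/(-1754) = -968*(-1/1754) = 484/877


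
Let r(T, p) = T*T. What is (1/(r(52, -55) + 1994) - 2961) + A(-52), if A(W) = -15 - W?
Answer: -13736951/4698 ≈ -2924.0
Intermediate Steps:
r(T, p) = T²
(1/(r(52, -55) + 1994) - 2961) + A(-52) = (1/(52² + 1994) - 2961) + (-15 - 1*(-52)) = (1/(2704 + 1994) - 2961) + (-15 + 52) = (1/4698 - 2961) + 37 = -13910777/4698 + 37 = -13736951/4698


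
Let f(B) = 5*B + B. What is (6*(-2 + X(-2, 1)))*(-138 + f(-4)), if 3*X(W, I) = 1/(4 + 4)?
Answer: 3807/2 ≈ 1903.5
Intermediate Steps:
X(W, I) = 1/24 (X(W, I) = 1/(3*(4 + 4)) = (⅓)/8 = (⅓)*(⅛) = 1/24)
f(B) = 6*B
(6*(-2 + X(-2, 1)))*(-138 + f(-4)) = (6*(-2 + 1/24))*(-138 + 6*(-4)) = (6*(-47/24))*(-138 - 24) = -47/4*(-162) = 3807/2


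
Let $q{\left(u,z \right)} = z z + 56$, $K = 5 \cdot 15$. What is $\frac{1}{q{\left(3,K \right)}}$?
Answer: $\frac{1}{5681} \approx 0.00017603$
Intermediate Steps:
$K = 75$
$q{\left(u,z \right)} = 56 + z^{2}$ ($q{\left(u,z \right)} = z^{2} + 56 = 56 + z^{2}$)
$\frac{1}{q{\left(3,K \right)}} = \frac{1}{56 + 75^{2}} = \frac{1}{56 + 5625} = \frac{1}{5681}$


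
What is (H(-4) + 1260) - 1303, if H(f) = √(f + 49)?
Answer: -43 + 3*√5 ≈ -36.292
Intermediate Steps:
H(f) = √(49 + f)
(H(-4) + 1260) - 1303 = (√(49 - 4) + 1260) - 1303 = (√45 + 1260) - 1303 = (3*√5 + 1260) - 1303 = (1260 + 3*√5) - 1303 = -43 + 3*√5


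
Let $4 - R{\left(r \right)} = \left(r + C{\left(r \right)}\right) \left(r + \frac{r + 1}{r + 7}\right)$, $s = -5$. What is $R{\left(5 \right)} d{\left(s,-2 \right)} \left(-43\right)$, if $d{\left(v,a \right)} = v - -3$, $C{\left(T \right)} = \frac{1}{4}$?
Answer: $- \frac{8557}{4} \approx -2139.3$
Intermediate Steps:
$C{\left(T \right)} = \frac{1}{4}$
$d{\left(v,a \right)} = 3 + v$ ($d{\left(v,a \right)} = v + 3 = 3 + v$)
$R{\left(r \right)} = 4 - \left(\frac{1}{4} + r\right) \left(r + \frac{1 + r}{7 + r}\right)$ ($R{\left(r \right)} = 4 - \left(r + \frac{1}{4}\right) \left(r + \frac{r + 1}{r + 7}\right) = 4 - \left(\frac{1}{4} + r\right) \left(r + \frac{1 + r}{7 + r}\right)$)
$R{\left(5 \right)} d{\left(s,-2 \right)} \left(-43\right) = \frac{\frac{111}{4} + 5 - 5^{3} - \frac{33 \cdot 5^{2}}{4}}{7 + 5} \left(3 - 5\right) \left(-43\right) = \frac{\frac{111}{4} + 5 - 125 - \frac{825}{4}}{12} \left(-2\right) \left(-43\right) = \frac{1}{12} \left(- \frac{597}{2}\right) \left(-2\right) \left(-43\right) = \left(- \frac{199}{8}\right) \left(-2\right) \left(-43\right) = \frac{199}{4} \left(-43\right) = - \frac{8557}{4}$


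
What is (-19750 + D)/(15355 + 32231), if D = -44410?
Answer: -32080/23793 ≈ -1.3483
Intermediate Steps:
(-19750 + D)/(15355 + 32231) = (-19750 - 44410)/(15355 + 32231) = -64160/47586 = -64160*1/47586 = -32080/23793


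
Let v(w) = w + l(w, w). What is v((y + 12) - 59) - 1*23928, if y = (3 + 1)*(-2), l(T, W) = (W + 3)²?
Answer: -21279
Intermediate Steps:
l(T, W) = (3 + W)²
y = -8 (y = 4*(-2) = -8)
v(w) = w + (3 + w)²
v((y + 12) - 59) - 1*23928 = (((-8 + 12) - 59) + (3 + ((-8 + 12) - 59))²) - 1*23928 = ((4 - 59) + (3 + (4 - 59))²) - 23928 = (-55 + (3 - 55)²) - 23928 = (-55 + (-52)²) - 23928 = (-55 + 2704) - 23928 = 2649 - 23928 = -21279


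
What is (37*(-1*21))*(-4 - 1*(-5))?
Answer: -777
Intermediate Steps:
(37*(-1*21))*(-4 - 1*(-5)) = (37*(-21))*(-4 + 5) = -777*1 = -777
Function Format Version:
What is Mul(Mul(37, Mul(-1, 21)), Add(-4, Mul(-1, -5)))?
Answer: -777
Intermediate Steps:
Mul(Mul(37, Mul(-1, 21)), Add(-4, Mul(-1, -5))) = Mul(Mul(37, -21), Add(-4, 5)) = Mul(-777, 1) = -777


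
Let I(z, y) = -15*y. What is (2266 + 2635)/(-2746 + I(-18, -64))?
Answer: -4901/1786 ≈ -2.7441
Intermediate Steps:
(2266 + 2635)/(-2746 + I(-18, -64)) = (2266 + 2635)/(-2746 - 15*(-64)) = 4901/(-2746 + 960) = 4901/(-1786) = 4901*(-1/1786) = -4901/1786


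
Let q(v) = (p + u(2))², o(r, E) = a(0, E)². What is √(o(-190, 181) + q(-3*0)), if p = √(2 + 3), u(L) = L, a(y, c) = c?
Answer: √(32770 + 4*√5) ≈ 181.05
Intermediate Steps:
o(r, E) = E²
p = √5 ≈ 2.2361
q(v) = (2 + √5)² (q(v) = (√5 + 2)² = (2 + √5)²)
√(o(-190, 181) + q(-3*0)) = √(181² + (2 + √5)²) = √(32761 + (2 + √5)²)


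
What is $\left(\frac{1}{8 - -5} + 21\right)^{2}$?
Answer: $\frac{75076}{169} \approx 444.24$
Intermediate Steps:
$\left(\frac{1}{8 - -5} + 21\right)^{2} = \left(\frac{1}{8 + 5} + 21\right)^{2} = \left(\frac{1}{13} + 21\right)^{2} = \left(\frac{274}{13}\right)^{2} = \frac{75076}{169}$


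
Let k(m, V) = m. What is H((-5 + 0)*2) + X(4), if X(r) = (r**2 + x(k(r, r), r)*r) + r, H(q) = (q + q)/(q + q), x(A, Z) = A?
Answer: 37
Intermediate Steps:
H(q) = 1 (H(q) = (2*q)/((2*q)) = (2*q)*(1/(2*q)) = 1)
X(r) = r + 2*r**2 (X(r) = (r**2 + r*r) + r = (r**2 + r**2) + r = 2*r**2 + r = r + 2*r**2)
H((-5 + 0)*2) + X(4) = 1 + 4*(1 + 2*4) = 1 + 4*(1 + 8) = 1 + 4*9 = 1 + 36 = 37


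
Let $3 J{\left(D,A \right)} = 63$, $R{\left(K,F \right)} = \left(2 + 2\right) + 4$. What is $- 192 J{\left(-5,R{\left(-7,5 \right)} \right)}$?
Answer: $-4032$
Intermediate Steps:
$R{\left(K,F \right)} = 8$ ($R{\left(K,F \right)} = 4 + 4 = 8$)
$J{\left(D,A \right)} = 21$ ($J{\left(D,A \right)} = \frac{1}{3} \cdot 63 = 21$)
$- 192 J{\left(-5,R{\left(-7,5 \right)} \right)} = \left(-192\right) 21 = -4032$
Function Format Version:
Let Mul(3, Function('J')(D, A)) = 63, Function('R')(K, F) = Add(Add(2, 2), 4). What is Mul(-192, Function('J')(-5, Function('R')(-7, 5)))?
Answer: -4032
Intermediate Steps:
Function('R')(K, F) = 8 (Function('R')(K, F) = Add(4, 4) = 8)
Function('J')(D, A) = 21 (Function('J')(D, A) = Mul(Rational(1, 3), 63) = 21)
Mul(-192, Function('J')(-5, Function('R')(-7, 5))) = Mul(-192, 21) = -4032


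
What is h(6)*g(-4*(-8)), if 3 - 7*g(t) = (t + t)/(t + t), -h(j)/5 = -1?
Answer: 10/7 ≈ 1.4286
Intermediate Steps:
h(j) = 5 (h(j) = -5*(-1) = 5)
g(t) = 2/7 (g(t) = 3/7 - (t + t)/(7*(t + t)) = 3/7 - 2*t/(7*(2*t)) = 3/7 - 2*t*1/(2*t)/7 = 3/7 - ⅐*1 = 3/7 - ⅐ = 2/7)
h(6)*g(-4*(-8)) = 5*(2/7) = 10/7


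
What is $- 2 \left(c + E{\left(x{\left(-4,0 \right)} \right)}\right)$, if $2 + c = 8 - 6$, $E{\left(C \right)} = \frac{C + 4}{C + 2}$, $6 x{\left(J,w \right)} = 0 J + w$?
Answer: $-4$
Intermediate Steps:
$x{\left(J,w \right)} = \frac{w}{6}$ ($x{\left(J,w \right)} = \frac{0 J + w}{6} = \frac{0 + w}{6} = \frac{w}{6}$)
$E{\left(C \right)} = \frac{4 + C}{2 + C}$
$c = 0$ ($c = -2 + \left(8 - 6\right) = -2 + 2 = 0$)
$- 2 \left(c + E{\left(x{\left(-4,0 \right)} \right)}\right) = - 2 \left(0 + \frac{4 + \frac{1}{6} \cdot 0}{2 + \frac{1}{6} \cdot 0}\right) = - 2 \left(0 + \frac{4 + 0}{2 + 0}\right) = - 2 \left(0 + \frac{1}{2} \cdot 4\right) = - 2 \left(0 + 2\right) = \left(-2\right) 2 = -4$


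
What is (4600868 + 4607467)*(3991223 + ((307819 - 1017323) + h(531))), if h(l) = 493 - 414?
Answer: 30219895386330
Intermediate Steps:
h(l) = 79
(4600868 + 4607467)*(3991223 + ((307819 - 1017323) + h(531))) = (4600868 + 4607467)*(3991223 + ((307819 - 1017323) + 79)) = 9208335*(3991223 + (-709504 + 79)) = 9208335*(3991223 - 709425) = 9208335*3281798 = 30219895386330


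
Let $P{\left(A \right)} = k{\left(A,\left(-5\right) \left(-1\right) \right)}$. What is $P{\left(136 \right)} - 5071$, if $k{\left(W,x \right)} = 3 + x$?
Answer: $-5063$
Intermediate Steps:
$P{\left(A \right)} = 8$ ($P{\left(A \right)} = 3 - -5 = 3 + 5 = 8$)
$P{\left(136 \right)} - 5071 = 8 - 5071 = -5063$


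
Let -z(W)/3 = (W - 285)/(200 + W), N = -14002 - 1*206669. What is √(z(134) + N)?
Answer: I*√24617022774/334 ≈ 469.75*I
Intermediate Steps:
N = -220671 (N = -14002 - 206669 = -220671)
z(W) = -3*(-285 + W)/(200 + W) (z(W) = -3*(W - 285)/(200 + W) = -3*(-285 + W)/(200 + W))
√(z(134) + N) = √(3*(285 - 1*134)/(200 + 134) - 220671) = √(3*(285 - 134)/334 - 220671) = √(3*(1/334)*151 - 220671) = √(453/334 - 220671) = √(-73703661/334) = I*√24617022774/334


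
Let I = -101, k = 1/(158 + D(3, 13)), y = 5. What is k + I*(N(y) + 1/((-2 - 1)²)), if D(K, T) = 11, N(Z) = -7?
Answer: 1058287/1521 ≈ 695.78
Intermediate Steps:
k = 1/169 (k = 1/(158 + 11) = 1/169 ≈ 0.0059172)
k + I*(N(y) + 1/((-2 - 1)²)) = 1/169 - 101*(-7 + 1/((-2 - 1)²)) = 1/169 - 101*(-7 + 1/((-3)²)) = 1/169 - 101*(-7 + 1/9) = 1/169 - 101*(-7 + ⅑) = 1/169 - 101*(-62/9) = 1/169 + 6262/9 = 1058287/1521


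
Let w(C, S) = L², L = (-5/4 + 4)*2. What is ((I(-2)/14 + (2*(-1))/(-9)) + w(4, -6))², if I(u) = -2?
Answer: 58415449/63504 ≈ 919.87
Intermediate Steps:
L = 11/2 (L = (-5*¼ + 4)*2 = (-5/4 + 4)*2 = (11/4)*2 = 11/2 ≈ 5.5000)
w(C, S) = 121/4 (w(C, S) = (11/2)² = 121/4)
((I(-2)/14 + (2*(-1))/(-9)) + w(4, -6))² = ((-2/14 + (2*(-1))/(-9)) + 121/4)² = ((-2*1/14 - 2*(-⅑)) + 121/4)² = ((-⅐ + 2/9) + 121/4)² = (5/63 + 121/4)² = (7643/252)² = 58415449/63504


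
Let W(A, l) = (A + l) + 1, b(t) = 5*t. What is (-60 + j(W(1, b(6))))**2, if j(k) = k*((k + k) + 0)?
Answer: 3952144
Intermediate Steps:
W(A, l) = 1 + A + l
j(k) = 2*k**2 (j(k) = k*(2*k + 0) = k*(2*k) = 2*k**2)
(-60 + j(W(1, b(6))))**2 = (-60 + 2*(1 + 1 + 5*6)**2)**2 = (-60 + 2*(1 + 1 + 30)**2)**2 = (-60 + 2*32**2)**2 = (-60 + 2*1024)**2 = (-60 + 2048)**2 = 1988**2 = 3952144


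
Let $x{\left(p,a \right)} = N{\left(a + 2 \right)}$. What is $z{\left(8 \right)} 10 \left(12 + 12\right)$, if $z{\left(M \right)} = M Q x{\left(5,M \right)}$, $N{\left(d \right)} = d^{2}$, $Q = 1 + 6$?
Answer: $1344000$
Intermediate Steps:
$Q = 7$
$x{\left(p,a \right)} = \left(2 + a\right)^{2}$ ($x{\left(p,a \right)} = \left(a + 2\right)^{2} = \left(2 + a\right)^{2}$)
$z{\left(M \right)} = 7 M \left(2 + M\right)^{2}$ ($z{\left(M \right)} = M 7 \left(2 + M\right)^{2} = 7 M \left(2 + M\right)^{2}$)
$z{\left(8 \right)} 10 \left(12 + 12\right) = 7 \cdot 8 \left(2 + 8\right)^{2} \cdot 10 \left(12 + 12\right) = 7 \cdot 8 \cdot 10^{2} \cdot 10 \cdot 24 = 7 \cdot 8 \cdot 100 \cdot 240 = 5600 \cdot 240 = 1344000$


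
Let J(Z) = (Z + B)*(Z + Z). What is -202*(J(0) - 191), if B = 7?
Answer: 38582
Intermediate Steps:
J(Z) = 2*Z*(7 + Z) (J(Z) = (Z + 7)*(Z + Z) = (7 + Z)*(2*Z) = 2*Z*(7 + Z))
-202*(J(0) - 191) = -202*(2*0*(7 + 0) - 191) = -202*(2*0*7 - 191) = -202*(0 - 191) = -202*(-191) = 38582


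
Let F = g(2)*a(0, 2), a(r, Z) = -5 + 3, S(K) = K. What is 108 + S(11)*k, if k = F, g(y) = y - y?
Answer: 108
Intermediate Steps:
a(r, Z) = -2
g(y) = 0
F = 0 (F = 0*(-2) = 0)
k = 0
108 + S(11)*k = 108 + 11*0 = 108 + 0 = 108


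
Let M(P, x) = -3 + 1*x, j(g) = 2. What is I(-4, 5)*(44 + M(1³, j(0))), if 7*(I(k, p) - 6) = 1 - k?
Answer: 2021/7 ≈ 288.71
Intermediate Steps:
I(k, p) = 43/7 - k/7 (I(k, p) = 6 + (1 - k)/7 = 6 + (⅐ - k/7) = 43/7 - k/7)
M(P, x) = -3 + x
I(-4, 5)*(44 + M(1³, j(0))) = (43/7 - ⅐*(-4))*(44 + (-3 + 2)) = (43/7 + 4/7)*(44 - 1) = (47/7)*43 = 2021/7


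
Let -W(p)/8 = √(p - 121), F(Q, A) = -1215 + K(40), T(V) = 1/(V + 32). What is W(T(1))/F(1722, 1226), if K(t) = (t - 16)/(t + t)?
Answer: 160*I*√32934/400851 ≈ 0.072437*I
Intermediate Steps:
K(t) = (-16 + t)/(2*t) (K(t) = (-16 + t)/((2*t)) = (-16 + t)*(1/(2*t)) = (-16 + t)/(2*t))
T(V) = 1/(32 + V)
F(Q, A) = -12147/10 (F(Q, A) = -1215 + (½)*(-16 + 40)/40 = -1215 + (½)*(1/40)*24 = -1215 + 3/10 = -12147/10)
W(p) = -8*√(-121 + p) (W(p) = -8*√(p - 121) = -8*√(-121 + p))
W(T(1))/F(1722, 1226) = (-8*√(-121 + 1/(32 + 1)))/(-12147/10) = -8*√(-121 + 1/33)*(-10/12147) = -16*I*√32934/33*(-10/12147) = 160*I*√32934/400851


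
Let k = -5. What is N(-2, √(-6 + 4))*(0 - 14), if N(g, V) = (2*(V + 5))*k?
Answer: 700 + 140*I*√2 ≈ 700.0 + 197.99*I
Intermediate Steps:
N(g, V) = -50 - 10*V (N(g, V) = (2*(V + 5))*(-5) = (2*(5 + V))*(-5) = (10 + 2*V)*(-5) = -50 - 10*V)
N(-2, √(-6 + 4))*(0 - 14) = (-50 - 10*√(-6 + 4))*(0 - 14) = (-50 - 10*I*√2)*(-14) = 700 + 140*I*√2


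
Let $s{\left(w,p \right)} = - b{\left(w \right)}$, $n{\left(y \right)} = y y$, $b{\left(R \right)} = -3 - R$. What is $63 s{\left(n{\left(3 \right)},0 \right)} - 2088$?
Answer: $-1332$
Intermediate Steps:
$n{\left(y \right)} = y^{2}$
$s{\left(w,p \right)} = 3 + w$ ($s{\left(w,p \right)} = - (-3 - w) = 3 + w$)
$63 s{\left(n{\left(3 \right)},0 \right)} - 2088 = 63 \left(3 + 3^{2}\right) - 2088 = 63 \left(3 + 9\right) - 2088 = 63 \cdot 12 - 2088 = 756 - 2088 = -1332$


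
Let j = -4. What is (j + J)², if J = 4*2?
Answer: 16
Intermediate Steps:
J = 8
(j + J)² = (-4 + 8)² = 4² = 16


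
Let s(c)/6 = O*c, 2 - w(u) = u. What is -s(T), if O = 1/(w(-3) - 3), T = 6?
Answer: -18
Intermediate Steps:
w(u) = 2 - u
O = ½ (O = 1/((2 - 1*(-3)) - 3) = 1/((2 + 3) - 3) = 1/(5 - 3) = 1/2 = ½ ≈ 0.50000)
s(c) = 3*c (s(c) = 6*(c/2) = 3*c)
-s(T) = -3*6 = -1*18 = -18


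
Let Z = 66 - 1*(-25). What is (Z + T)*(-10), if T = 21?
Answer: -1120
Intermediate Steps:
Z = 91 (Z = 66 + 25 = 91)
(Z + T)*(-10) = (91 + 21)*(-10) = 112*(-10) = -1120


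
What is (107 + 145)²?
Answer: 63504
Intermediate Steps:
(107 + 145)² = 252² = 63504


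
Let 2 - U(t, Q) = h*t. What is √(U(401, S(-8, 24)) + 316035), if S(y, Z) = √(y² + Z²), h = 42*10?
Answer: √147617 ≈ 384.21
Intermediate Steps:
h = 420
S(y, Z) = √(Z² + y²)
U(t, Q) = 2 - 420*t
√(U(401, S(-8, 24)) + 316035) = √((2 - 420*401) + 316035) = √((2 - 168420) + 316035) = √(-168418 + 316035) = √147617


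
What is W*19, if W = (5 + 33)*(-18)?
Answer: -12996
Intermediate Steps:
W = -684 (W = 38*(-18) = -684)
W*19 = -684*19 = -12996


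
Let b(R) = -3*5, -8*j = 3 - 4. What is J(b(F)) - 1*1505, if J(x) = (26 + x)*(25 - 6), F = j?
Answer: -1296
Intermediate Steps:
j = ⅛ (j = -(3 - 4)/8 = -⅛*(-1) = ⅛ ≈ 0.12500)
F = ⅛ ≈ 0.12500
b(R) = -15
J(x) = 494 + 19*x (J(x) = (26 + x)*19 = 494 + 19*x)
J(b(F)) - 1*1505 = (494 + 19*(-15)) - 1*1505 = (494 - 285) - 1505 = 209 - 1505 = -1296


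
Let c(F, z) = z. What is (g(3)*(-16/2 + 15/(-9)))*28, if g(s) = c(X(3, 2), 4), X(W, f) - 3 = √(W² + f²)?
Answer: -3248/3 ≈ -1082.7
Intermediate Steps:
X(W, f) = 3 + √(W² + f²)
g(s) = 4
(g(3)*(-16/2 + 15/(-9)))*28 = (4*(-16/2 + 15/(-9)))*28 = (4*(-16*½ + 15*(-⅑)))*28 = (4*(-8 - 5/3))*28 = (4*(-29/3))*28 = -116/3*28 = -3248/3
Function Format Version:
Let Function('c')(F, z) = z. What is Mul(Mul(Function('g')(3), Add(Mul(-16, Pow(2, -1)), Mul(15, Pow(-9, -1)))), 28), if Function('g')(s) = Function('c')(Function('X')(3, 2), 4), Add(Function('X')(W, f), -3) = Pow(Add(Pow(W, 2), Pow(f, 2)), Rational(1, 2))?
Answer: Rational(-3248, 3) ≈ -1082.7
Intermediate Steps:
Function('X')(W, f) = Add(3, Pow(Add(Pow(W, 2), Pow(f, 2)), Rational(1, 2)))
Function('g')(s) = 4
Mul(Mul(Function('g')(3), Add(Mul(-16, Pow(2, -1)), Mul(15, Pow(-9, -1)))), 28) = Mul(Mul(4, Add(Mul(-16, Pow(2, -1)), Mul(15, Pow(-9, -1)))), 28) = Mul(Mul(4, Add(Mul(-16, Rational(1, 2)), Mul(15, Rational(-1, 9)))), 28) = Mul(Mul(4, Add(-8, Rational(-5, 3))), 28) = Mul(Mul(4, Rational(-29, 3)), 28) = Mul(Rational(-116, 3), 28) = Rational(-3248, 3)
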